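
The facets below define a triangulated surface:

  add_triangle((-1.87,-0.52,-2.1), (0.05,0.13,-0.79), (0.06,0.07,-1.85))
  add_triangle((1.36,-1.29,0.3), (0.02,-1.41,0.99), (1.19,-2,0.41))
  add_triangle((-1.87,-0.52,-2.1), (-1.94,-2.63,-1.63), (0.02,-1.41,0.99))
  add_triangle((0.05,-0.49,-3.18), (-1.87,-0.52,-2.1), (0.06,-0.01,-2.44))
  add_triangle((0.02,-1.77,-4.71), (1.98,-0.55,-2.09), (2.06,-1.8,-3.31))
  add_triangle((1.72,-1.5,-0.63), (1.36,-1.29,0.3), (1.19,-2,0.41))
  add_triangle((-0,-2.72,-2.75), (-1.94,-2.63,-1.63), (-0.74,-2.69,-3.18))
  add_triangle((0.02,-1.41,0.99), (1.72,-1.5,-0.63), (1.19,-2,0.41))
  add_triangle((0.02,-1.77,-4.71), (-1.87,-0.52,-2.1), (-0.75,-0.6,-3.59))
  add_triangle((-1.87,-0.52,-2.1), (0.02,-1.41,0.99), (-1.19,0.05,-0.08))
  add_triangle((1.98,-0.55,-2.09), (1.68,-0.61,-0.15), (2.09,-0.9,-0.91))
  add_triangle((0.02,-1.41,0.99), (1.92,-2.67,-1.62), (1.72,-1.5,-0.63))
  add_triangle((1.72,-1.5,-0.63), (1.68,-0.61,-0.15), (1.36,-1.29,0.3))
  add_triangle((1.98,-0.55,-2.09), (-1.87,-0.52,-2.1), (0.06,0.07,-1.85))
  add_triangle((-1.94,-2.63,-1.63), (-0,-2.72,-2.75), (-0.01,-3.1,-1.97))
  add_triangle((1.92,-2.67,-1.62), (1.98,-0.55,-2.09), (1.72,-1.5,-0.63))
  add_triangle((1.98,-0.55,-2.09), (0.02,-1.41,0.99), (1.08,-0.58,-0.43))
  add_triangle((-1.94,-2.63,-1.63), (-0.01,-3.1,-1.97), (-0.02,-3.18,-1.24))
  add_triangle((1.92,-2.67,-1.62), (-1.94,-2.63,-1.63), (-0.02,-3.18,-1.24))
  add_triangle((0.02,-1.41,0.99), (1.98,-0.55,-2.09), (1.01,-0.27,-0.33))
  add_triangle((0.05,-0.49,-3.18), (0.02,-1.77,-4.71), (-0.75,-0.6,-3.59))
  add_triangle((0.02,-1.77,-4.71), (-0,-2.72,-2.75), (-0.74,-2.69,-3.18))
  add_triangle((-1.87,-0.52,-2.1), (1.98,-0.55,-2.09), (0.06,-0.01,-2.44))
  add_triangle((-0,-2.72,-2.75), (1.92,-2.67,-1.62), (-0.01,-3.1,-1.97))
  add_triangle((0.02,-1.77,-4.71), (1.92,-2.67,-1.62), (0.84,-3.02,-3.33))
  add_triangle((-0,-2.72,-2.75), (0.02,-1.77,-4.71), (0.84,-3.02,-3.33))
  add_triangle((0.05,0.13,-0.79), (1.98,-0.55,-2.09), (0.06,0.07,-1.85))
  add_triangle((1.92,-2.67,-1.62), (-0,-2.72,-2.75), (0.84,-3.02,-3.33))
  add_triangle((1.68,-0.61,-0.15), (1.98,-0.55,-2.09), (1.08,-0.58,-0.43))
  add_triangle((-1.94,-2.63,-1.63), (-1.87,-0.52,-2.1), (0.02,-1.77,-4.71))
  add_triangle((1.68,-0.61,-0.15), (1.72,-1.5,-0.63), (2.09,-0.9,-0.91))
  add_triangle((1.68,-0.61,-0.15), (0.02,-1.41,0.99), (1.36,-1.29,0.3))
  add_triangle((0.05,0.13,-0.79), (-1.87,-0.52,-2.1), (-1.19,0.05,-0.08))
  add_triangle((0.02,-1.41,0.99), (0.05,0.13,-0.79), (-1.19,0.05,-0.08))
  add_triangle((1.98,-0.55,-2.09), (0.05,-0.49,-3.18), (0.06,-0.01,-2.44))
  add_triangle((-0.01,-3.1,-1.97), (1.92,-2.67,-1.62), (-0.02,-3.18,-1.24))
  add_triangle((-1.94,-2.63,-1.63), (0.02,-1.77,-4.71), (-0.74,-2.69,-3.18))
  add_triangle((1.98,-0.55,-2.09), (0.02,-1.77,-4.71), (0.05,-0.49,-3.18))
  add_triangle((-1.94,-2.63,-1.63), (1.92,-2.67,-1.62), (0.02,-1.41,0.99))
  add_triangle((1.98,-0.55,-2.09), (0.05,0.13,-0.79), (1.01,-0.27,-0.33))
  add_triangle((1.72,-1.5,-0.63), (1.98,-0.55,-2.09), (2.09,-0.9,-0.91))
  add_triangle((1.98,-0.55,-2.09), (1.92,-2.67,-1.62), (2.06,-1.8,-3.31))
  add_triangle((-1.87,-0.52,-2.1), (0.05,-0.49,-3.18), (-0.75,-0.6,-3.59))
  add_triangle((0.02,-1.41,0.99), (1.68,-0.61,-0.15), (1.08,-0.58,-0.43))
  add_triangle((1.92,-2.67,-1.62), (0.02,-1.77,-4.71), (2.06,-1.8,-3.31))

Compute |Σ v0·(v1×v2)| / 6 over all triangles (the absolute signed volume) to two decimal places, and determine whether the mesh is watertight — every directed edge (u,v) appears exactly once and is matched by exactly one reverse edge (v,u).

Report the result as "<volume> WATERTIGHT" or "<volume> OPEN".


26.18 OPEN

Per-triangle v0·(v1×v2)/6:
  t1: +0.0553
  t2: +0.1481
  t3: +0.3884
  t4: +0.3669
  t5: +1.2386
  t6: +0.1949
  t7: +0.7500
  t8: +0.0626
  t9: +0.9432
  t10: +0.6691
  t11: +0.1098
  t12: +0.6506
  t13: +0.2095
  t14: +0.7294
  t15: +1.0192
  t16: +0.6988
  t17: -0.2356
  t18: +0.7790
  t19: -1.2106
  t20: +0.3447
  t21: +0.4450
  t22: +0.9839
  t23: -0.8242
  t24: +1.0182
  t25: +1.3198
  t26: +1.1096
  t27: +0.0638
  t28: +0.6519
  t29: -0.1164
  t30: +3.3870
  t31: +0.1585
  t32: +0.0556
  t33: +0.1459
  t34: -0.1958
  t35: +0.3803
  t36: +0.7785
  t37: +1.0915
  t38: +1.0842
  t39: +3.1616
  t40: +0.0375
  t41: +0.3122
  t42: +0.9654
  t43: -0.0367
  t44: -0.1832
  t45: +2.4753
Σ = +26.1812 → |volume| = 26.18

Directed edges: 135 total; 3 unmatched, e.g. (1.01,-0.27,-0.33)→(0.02,-1.41,0.99) → open.


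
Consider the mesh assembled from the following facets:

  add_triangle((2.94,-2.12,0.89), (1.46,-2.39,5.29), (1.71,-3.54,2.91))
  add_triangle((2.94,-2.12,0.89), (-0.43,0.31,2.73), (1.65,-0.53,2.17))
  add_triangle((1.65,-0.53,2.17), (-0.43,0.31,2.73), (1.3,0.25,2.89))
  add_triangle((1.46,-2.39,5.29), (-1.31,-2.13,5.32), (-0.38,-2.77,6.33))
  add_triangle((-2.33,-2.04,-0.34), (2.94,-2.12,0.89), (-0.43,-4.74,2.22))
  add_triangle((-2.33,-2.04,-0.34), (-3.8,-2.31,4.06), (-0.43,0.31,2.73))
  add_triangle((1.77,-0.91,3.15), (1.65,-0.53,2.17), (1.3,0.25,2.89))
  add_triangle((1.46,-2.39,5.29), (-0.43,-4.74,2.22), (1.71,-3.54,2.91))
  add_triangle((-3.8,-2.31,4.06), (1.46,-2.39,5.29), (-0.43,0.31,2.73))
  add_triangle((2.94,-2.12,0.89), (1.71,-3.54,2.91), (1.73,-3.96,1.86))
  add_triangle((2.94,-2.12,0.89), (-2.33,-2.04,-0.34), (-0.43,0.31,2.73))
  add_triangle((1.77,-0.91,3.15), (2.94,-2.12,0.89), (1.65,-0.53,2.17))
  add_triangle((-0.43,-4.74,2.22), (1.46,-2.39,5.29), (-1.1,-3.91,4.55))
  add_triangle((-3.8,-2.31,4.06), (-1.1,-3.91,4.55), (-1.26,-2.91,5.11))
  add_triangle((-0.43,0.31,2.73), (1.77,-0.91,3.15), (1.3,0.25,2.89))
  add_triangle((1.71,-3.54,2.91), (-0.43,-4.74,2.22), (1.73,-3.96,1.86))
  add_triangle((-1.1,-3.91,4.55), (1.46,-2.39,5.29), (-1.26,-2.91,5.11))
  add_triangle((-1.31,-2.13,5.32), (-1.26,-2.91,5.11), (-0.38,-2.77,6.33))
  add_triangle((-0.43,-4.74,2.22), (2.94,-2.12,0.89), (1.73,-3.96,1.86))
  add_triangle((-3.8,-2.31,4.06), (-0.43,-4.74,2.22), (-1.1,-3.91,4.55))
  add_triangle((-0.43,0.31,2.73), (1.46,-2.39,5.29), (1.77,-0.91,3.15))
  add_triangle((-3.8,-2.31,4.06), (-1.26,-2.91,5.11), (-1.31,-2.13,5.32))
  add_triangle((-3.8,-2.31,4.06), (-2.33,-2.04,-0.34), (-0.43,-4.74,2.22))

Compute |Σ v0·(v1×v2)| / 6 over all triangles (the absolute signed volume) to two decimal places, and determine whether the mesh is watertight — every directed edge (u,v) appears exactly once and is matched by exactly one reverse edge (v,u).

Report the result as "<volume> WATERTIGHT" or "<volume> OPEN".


50.71 OPEN

Per-triangle v0·(v1×v2)/6:
  t1: +3.9127
  t2: -0.9247
  t3: -0.5492
  t4: +0.2929
  t5: +3.3800
  t6: +0.1272
  t7: +0.2618
  t8: +5.0337
  t9: +7.1921
  t10: +1.6692
  t11: -5.2137
  t12: +0.5453
  t13: +6.0571
  t14: +3.1439
  t15: +0.9318
  t16: +2.0579
  t17: +3.1168
  t18: +0.9034
  t19: +0.1830
  t20: +5.9581
  t21: +1.7610
  t22: +2.1444
  t23: +8.7209
Σ = +50.7052 → |volume| = 50.71

Directed edges: 69 total; 9 unmatched, e.g. (2.94,-2.12,0.89)→(1.46,-2.39,5.29) → open.


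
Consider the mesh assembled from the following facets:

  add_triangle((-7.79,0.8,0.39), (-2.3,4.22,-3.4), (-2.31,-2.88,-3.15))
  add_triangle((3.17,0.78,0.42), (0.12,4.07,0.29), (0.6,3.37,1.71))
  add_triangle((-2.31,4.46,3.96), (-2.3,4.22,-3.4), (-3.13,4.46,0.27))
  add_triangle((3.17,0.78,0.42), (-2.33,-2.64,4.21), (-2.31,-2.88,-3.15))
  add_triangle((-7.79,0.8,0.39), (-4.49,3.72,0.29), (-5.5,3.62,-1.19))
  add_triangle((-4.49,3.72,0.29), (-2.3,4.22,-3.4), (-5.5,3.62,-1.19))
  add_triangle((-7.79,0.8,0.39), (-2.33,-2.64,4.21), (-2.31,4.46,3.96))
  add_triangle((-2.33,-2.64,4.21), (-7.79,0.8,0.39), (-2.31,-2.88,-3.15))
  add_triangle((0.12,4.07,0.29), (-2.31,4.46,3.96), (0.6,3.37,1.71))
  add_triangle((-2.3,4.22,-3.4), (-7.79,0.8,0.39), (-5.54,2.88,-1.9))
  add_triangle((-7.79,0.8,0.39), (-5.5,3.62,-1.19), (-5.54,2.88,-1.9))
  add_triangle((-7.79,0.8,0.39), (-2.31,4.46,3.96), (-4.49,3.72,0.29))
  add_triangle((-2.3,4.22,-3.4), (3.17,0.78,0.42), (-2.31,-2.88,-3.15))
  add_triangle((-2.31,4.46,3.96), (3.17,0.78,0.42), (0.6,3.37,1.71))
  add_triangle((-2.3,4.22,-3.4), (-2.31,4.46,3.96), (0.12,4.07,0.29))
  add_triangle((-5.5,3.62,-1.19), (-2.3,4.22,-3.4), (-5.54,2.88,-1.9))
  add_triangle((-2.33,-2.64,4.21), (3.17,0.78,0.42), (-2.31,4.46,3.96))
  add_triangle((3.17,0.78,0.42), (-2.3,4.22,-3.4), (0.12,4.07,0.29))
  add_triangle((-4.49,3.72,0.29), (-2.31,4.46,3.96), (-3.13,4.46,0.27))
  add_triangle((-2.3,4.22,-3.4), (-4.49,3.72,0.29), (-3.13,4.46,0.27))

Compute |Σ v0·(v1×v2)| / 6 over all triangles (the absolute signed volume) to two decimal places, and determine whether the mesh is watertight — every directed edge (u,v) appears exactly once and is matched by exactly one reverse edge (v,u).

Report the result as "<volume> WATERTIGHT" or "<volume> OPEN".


Per-triangle v0·(v1×v2)/6:
  t1: +31.1174
  t2: +3.0140
  t3: +4.0428
  t4: +8.6240
  t5: +6.4588
  t6: +5.1639
  t7: +36.8133
  t8: +28.7745
  t9: +3.6712
  t10: -0.7146
  t11: +4.2399
  t12: +15.9084
  t13: +10.9714
  t14: +2.9312
  t15: +12.1188
  t16: +3.7786
  t17: +16.6628
  t18: +7.3006
  t19: +5.1943
  t20: +5.0747
Σ = +211.1460 → |volume| = 211.15

Directed edges: 60 total, each appears once with its reverse present → watertight.

211.15 WATERTIGHT


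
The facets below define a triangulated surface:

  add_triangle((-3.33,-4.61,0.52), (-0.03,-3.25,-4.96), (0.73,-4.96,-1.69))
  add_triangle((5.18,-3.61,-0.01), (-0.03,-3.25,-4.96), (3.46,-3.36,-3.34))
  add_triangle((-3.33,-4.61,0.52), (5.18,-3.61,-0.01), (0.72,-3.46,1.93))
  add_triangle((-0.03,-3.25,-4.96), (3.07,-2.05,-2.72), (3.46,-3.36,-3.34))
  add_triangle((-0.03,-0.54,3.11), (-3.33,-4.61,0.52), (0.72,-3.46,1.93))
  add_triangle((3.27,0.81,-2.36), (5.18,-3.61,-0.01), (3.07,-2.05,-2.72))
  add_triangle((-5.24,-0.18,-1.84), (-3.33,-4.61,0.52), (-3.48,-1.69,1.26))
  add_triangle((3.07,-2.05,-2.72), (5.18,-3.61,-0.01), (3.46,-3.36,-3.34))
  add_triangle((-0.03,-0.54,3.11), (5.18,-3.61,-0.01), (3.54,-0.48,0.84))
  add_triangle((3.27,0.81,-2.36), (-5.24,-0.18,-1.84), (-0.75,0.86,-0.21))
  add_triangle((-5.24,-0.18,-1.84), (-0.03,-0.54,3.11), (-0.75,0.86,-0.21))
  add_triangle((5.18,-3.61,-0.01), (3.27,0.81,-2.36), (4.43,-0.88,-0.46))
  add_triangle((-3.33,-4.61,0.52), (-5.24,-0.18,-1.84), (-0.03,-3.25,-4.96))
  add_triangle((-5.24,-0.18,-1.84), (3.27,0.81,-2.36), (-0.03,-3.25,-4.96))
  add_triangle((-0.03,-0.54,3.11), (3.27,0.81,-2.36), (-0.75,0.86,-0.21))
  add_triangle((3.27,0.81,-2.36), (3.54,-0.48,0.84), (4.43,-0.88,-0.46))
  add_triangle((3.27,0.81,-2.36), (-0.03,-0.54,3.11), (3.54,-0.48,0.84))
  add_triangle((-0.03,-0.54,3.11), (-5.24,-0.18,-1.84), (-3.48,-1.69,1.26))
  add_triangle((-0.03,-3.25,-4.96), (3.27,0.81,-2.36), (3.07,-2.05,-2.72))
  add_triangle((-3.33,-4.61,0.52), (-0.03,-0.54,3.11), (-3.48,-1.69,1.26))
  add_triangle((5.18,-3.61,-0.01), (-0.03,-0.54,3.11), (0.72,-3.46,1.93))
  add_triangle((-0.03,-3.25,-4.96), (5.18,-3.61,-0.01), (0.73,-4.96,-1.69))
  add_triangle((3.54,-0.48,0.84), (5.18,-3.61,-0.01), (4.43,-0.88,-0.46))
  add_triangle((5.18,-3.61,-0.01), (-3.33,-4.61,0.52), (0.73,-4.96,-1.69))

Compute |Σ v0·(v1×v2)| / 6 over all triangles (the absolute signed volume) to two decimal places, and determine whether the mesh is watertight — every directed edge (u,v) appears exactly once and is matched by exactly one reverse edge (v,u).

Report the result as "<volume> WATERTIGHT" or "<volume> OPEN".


162.63 WATERTIGHT

Per-triangle v0·(v1×v2)/6:
  t1: +13.6450
  t2: +5.3505
  t3: +10.2449
  t4: +2.2187
  t5: +7.1160
  t6: +7.0559
  t7: +7.4277
  t8: +2.4805
  t9: +5.7452
  t10: +2.7464
  t11: +2.4391
  t12: +3.2814
  t13: +24.2257
  t14: +12.9701
  t15: +1.5421
  t16: +1.6343
  t17: +1.2985
  t18: +3.1116
  t19: +6.7391
  t20: +5.5886
  t21: +7.0073
  t22: +14.2927
  t23: +2.3882
  t24: +12.0773
Σ = +162.6269 → |volume| = 162.63

Directed edges: 72 total, each appears once with its reverse present → watertight.


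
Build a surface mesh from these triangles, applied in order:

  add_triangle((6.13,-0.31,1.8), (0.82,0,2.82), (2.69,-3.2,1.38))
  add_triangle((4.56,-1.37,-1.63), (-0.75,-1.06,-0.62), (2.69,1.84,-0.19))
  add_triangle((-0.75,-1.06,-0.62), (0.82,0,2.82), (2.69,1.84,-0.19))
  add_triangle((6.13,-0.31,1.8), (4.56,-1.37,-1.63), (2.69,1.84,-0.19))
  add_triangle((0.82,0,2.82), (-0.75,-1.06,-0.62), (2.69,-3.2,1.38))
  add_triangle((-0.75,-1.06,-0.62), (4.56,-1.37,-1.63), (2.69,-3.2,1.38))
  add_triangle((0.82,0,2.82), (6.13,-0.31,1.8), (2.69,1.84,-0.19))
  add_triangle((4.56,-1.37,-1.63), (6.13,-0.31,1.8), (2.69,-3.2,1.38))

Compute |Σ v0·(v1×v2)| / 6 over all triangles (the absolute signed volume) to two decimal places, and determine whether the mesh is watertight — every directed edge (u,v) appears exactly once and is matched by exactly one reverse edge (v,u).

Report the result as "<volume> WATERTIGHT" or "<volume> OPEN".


36.52 WATERTIGHT

Per-triangle v0·(v1×v2)/6:
  t1: +8.0989
  t2: +1.0337
  t3: -0.8750
  t4: +7.1346
  t5: +1.9971
  t6: +3.9017
  t7: +5.2486
  t8: +9.9809
Σ = +36.5205 → |volume| = 36.52

Directed edges: 24 total, each appears once with its reverse present → watertight.


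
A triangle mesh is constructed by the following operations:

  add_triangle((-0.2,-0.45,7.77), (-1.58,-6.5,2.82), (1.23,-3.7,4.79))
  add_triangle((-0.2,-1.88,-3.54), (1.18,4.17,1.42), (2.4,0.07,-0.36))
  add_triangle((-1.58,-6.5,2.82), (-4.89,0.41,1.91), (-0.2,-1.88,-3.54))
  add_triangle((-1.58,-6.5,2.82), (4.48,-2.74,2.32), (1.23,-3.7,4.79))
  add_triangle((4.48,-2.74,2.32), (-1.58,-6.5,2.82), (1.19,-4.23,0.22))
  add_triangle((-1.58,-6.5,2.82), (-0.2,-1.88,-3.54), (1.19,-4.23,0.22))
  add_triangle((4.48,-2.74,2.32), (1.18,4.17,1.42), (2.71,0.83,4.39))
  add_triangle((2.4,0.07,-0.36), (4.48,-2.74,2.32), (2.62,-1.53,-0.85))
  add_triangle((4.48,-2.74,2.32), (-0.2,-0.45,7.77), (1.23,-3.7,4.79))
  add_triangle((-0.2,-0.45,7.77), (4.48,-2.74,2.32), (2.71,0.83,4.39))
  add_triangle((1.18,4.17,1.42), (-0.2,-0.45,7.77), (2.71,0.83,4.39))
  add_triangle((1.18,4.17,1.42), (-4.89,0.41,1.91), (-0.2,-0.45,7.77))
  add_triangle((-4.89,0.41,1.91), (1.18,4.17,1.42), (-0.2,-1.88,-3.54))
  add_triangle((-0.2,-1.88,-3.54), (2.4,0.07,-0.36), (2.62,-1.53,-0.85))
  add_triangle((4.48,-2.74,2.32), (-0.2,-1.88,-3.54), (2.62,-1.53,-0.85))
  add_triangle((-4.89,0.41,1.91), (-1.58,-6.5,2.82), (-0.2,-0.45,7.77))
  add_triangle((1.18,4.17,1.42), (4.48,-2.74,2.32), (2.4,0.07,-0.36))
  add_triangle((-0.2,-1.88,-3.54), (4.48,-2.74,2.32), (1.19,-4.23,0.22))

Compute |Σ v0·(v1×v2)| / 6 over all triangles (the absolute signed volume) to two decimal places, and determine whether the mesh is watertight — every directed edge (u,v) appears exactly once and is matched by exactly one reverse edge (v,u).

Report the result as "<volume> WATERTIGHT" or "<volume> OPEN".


238.00 WATERTIGHT

Per-triangle v0·(v1×v2)/6:
  t1: +17.7864
  t2: +4.7084
  t3: +22.9630
  t4: +15.1450
  t5: +11.7229
  t6: +10.0172
  t7: +9.4061
  t8: +2.4473
  t9: +15.5547
  t10: +15.8999
  t11: +13.8371
  t12: +27.4770
  t13: +9.6805
  t14: +1.9514
  t15: +3.4851
  t16: +40.7402
  t17: +6.7832
  t18: +8.3937
Σ = +237.9990 → |volume| = 238.00

Directed edges: 54 total, each appears once with its reverse present → watertight.


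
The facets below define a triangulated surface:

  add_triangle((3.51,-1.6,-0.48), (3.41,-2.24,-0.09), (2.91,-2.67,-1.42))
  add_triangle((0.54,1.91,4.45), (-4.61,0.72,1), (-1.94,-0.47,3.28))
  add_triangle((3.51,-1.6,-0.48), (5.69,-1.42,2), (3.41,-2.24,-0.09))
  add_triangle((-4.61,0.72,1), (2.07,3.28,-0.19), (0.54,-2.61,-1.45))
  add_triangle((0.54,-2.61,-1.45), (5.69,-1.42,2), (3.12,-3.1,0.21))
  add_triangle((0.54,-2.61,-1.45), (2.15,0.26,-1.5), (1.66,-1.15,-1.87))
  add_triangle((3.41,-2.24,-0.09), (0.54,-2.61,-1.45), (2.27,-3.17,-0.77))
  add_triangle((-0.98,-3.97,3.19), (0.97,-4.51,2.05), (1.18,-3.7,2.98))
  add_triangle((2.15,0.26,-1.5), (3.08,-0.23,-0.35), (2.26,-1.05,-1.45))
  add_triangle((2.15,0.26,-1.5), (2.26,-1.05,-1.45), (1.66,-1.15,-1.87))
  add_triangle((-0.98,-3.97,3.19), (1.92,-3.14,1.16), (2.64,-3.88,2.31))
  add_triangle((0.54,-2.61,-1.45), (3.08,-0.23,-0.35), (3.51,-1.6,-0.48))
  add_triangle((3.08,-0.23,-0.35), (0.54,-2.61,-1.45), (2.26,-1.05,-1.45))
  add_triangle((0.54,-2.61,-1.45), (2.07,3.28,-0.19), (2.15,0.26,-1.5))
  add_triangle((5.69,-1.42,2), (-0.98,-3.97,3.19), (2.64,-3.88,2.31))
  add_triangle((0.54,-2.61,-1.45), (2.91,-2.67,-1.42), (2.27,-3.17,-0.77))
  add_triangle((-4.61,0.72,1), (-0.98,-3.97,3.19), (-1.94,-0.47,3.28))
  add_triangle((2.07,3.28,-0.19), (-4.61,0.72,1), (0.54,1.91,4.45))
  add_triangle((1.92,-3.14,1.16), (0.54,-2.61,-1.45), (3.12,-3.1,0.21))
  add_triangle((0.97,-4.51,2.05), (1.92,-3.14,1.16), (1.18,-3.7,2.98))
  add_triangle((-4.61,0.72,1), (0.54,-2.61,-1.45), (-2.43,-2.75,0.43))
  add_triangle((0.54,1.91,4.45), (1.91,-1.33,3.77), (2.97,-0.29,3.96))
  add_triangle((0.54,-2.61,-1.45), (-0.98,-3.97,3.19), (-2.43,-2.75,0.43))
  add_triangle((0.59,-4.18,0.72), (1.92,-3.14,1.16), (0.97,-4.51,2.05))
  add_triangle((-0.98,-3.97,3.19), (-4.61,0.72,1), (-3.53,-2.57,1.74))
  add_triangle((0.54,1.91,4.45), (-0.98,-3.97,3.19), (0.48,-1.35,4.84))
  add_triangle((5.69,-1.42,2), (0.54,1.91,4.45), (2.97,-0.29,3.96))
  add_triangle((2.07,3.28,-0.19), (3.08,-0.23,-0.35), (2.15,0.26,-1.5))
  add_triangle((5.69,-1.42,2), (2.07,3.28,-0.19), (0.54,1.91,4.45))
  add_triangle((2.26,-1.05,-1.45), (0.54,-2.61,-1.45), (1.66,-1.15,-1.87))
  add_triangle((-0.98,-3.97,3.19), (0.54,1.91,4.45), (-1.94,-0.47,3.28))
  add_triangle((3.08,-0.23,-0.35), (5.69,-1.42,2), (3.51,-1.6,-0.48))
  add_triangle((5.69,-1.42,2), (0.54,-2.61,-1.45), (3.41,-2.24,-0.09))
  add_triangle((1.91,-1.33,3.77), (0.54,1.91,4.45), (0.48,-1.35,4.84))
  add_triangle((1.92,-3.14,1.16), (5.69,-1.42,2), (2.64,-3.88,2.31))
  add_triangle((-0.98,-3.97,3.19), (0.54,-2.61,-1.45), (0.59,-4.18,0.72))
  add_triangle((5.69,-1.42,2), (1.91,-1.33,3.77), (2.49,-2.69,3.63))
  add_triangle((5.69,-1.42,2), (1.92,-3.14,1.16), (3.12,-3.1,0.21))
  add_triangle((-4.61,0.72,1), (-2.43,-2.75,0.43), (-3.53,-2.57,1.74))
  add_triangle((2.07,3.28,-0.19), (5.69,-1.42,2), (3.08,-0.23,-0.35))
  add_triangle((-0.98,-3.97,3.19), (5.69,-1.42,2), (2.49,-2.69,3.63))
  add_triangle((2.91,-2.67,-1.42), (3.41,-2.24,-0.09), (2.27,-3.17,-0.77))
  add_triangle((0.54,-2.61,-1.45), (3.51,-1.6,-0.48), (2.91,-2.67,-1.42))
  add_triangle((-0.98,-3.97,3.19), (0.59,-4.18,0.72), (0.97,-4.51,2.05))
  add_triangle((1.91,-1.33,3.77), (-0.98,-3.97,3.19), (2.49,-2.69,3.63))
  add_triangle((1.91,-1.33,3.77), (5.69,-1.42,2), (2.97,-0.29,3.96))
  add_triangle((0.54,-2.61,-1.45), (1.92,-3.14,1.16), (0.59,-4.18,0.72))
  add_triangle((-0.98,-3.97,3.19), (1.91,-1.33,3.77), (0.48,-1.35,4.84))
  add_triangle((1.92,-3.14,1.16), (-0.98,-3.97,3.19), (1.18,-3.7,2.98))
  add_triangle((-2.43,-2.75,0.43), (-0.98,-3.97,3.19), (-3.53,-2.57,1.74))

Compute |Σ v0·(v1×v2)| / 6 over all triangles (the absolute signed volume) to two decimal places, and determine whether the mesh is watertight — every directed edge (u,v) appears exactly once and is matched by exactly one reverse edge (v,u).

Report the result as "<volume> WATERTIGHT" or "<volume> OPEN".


146.45 WATERTIGHT

Per-triangle v0·(v1×v2)/6:
  t1: +0.7057
  t2: +7.0937
  t3: +1.3726
  t4: +3.1874
  t5: +1.5286
  t6: -0.1630
  t7: -0.4598
  t8: +2.1896
  t9: +0.8256
  t10: +0.3989
  t11: +1.8045
  t12: +0.8467
  t13: +0.9458
  t14: -0.0372
  t15: +5.2730
  t16: +0.9720
  t17: +7.2892
  t18: +12.2474
  t19: +2.0638
  t20: +1.2917
  t21: +3.0164
  t22: +3.2998
  t23: +5.5047
  t24: +1.1661
  t25: +4.0541
  t26: +3.0501
  t27: +3.8317
  t28: +2.2236
  t29: +17.1179
  t30: +0.5578
  t31: +7.3544
  t32: +1.8591
  t33: +0.8648
  t34: +3.9269
  t35: +2.0055
  t36: +1.7388
  t37: +3.8494
  t38: +3.3054
  t39: +2.5756
  t40: +4.6893
  t41: +4.0767
  t42: +0.9755
  t43: -0.3318
  t44: +1.9484
  t45: +3.4625
  t46: +3.6857
  t47: +2.0284
  t48: +4.1080
  t49: -1.9004
  t50: +3.0331
Σ = +146.4538 → |volume| = 146.45

Directed edges: 150 total, each appears once with its reverse present → watertight.


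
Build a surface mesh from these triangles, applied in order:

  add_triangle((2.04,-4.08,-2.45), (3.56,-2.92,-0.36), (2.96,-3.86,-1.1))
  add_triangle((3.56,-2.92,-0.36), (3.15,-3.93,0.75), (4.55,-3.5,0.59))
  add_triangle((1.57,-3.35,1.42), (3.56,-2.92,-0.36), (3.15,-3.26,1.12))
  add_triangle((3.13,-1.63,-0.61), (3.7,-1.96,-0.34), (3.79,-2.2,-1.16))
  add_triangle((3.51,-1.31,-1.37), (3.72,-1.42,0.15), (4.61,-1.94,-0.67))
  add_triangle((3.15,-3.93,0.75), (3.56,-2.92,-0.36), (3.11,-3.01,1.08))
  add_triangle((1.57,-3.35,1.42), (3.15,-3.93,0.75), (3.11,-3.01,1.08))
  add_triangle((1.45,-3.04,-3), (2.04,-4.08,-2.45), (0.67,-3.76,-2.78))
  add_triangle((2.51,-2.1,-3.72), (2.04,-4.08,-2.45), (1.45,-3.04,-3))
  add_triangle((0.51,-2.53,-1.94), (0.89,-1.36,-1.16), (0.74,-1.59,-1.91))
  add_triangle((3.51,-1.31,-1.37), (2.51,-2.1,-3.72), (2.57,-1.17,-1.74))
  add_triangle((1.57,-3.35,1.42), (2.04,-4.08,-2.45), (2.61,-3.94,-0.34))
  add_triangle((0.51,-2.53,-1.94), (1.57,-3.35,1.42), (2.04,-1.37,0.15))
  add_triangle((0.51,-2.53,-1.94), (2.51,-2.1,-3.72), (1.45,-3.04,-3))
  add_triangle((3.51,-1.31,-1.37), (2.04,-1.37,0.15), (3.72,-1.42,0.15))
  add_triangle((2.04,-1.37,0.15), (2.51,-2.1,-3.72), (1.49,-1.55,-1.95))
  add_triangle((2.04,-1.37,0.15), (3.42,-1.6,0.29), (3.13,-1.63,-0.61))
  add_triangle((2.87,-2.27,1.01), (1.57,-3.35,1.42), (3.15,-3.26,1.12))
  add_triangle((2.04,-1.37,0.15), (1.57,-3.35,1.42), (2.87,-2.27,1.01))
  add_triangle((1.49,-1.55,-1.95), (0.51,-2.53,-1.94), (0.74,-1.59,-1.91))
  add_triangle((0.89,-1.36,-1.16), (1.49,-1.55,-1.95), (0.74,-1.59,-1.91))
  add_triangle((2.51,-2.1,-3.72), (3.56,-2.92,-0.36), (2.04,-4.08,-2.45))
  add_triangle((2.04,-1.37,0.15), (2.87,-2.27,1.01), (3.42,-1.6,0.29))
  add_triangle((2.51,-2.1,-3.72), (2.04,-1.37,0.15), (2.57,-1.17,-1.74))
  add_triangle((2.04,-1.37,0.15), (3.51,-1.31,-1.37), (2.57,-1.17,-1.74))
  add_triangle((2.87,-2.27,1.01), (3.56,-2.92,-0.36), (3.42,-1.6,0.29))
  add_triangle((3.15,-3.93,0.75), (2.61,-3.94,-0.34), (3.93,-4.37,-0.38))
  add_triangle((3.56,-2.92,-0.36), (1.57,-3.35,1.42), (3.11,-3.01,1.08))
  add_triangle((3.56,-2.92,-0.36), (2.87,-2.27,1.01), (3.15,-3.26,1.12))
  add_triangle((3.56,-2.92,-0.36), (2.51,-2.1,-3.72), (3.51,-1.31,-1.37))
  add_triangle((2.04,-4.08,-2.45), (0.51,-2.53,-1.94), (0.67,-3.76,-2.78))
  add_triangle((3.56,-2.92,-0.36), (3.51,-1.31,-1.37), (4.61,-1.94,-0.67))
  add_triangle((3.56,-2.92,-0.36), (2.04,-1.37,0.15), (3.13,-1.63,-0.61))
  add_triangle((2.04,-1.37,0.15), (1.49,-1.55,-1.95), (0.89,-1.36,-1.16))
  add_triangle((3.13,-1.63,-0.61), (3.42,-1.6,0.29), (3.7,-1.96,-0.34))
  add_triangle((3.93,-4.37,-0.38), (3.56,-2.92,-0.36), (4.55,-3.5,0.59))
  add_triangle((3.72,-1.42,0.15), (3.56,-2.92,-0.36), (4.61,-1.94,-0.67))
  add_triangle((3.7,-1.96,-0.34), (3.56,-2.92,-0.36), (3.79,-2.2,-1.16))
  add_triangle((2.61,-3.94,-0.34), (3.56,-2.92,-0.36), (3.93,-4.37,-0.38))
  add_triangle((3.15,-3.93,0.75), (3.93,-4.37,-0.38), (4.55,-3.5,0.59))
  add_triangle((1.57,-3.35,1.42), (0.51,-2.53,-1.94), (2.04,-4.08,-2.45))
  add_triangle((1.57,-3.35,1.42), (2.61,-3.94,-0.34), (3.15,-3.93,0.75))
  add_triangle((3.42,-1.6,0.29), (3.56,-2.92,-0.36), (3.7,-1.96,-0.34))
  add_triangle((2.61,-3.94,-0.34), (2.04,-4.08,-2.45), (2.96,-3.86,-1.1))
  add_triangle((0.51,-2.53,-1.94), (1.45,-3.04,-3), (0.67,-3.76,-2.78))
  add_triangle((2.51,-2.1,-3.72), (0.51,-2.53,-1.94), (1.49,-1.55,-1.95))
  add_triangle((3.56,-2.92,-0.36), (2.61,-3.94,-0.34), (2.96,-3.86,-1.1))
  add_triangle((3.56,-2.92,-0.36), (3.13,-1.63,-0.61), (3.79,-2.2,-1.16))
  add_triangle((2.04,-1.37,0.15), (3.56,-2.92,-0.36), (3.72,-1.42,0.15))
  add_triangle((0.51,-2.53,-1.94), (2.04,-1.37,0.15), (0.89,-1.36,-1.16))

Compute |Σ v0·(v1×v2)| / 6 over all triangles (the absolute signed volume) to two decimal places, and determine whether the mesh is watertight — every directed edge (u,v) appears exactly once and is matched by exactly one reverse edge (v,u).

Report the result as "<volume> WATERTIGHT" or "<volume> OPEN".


18.38 WATERTIGHT

Per-triangle v0·(v1×v2)/6:
  t1: +0.7632
  t2: -0.9859
  t3: +1.1267
  t4: +0.0523
  t5: +0.1848
  t6: +0.8229
  t7: +0.7259
  t8: +0.9415
  t9: +1.2831
  t10: -0.1587
  t11: +0.1635
  t12: +1.6381
  t13: -2.5137
  t14: +0.1562
  t15: -0.5529
  t16: -0.4391
  t17: -0.2052
  t18: +0.3073
  t19: -0.4717
  t20: +0.2083
  t21: -0.1025
  t22: +4.8948
  t23: -0.1938
  t24: -1.0098
  t25: -0.3791
  t26: +0.8980
  t27: +0.7414
  t28: -1.2762
  t29: +0.5935
  t30: +3.2516
  t31: -0.0781
  t32: +0.9192
  t33: -0.2510
  t34: -0.3049
  t35: +0.0525
  t36: +0.7168
  t37: +0.7721
  t38: +0.5138
  t39: +0.0703
  t40: +1.3654
  t41: +1.7918
  t42: +1.0778
  t43: +0.3811
  t44: +0.8889
  t45: +0.0116
  t46: -0.3775
  t47: +0.7901
  t48: -0.2737
  t49: +0.2502
  t50: -0.3989
Σ = +18.3819 → |volume| = 18.38

Directed edges: 150 total, each appears once with its reverse present → watertight.


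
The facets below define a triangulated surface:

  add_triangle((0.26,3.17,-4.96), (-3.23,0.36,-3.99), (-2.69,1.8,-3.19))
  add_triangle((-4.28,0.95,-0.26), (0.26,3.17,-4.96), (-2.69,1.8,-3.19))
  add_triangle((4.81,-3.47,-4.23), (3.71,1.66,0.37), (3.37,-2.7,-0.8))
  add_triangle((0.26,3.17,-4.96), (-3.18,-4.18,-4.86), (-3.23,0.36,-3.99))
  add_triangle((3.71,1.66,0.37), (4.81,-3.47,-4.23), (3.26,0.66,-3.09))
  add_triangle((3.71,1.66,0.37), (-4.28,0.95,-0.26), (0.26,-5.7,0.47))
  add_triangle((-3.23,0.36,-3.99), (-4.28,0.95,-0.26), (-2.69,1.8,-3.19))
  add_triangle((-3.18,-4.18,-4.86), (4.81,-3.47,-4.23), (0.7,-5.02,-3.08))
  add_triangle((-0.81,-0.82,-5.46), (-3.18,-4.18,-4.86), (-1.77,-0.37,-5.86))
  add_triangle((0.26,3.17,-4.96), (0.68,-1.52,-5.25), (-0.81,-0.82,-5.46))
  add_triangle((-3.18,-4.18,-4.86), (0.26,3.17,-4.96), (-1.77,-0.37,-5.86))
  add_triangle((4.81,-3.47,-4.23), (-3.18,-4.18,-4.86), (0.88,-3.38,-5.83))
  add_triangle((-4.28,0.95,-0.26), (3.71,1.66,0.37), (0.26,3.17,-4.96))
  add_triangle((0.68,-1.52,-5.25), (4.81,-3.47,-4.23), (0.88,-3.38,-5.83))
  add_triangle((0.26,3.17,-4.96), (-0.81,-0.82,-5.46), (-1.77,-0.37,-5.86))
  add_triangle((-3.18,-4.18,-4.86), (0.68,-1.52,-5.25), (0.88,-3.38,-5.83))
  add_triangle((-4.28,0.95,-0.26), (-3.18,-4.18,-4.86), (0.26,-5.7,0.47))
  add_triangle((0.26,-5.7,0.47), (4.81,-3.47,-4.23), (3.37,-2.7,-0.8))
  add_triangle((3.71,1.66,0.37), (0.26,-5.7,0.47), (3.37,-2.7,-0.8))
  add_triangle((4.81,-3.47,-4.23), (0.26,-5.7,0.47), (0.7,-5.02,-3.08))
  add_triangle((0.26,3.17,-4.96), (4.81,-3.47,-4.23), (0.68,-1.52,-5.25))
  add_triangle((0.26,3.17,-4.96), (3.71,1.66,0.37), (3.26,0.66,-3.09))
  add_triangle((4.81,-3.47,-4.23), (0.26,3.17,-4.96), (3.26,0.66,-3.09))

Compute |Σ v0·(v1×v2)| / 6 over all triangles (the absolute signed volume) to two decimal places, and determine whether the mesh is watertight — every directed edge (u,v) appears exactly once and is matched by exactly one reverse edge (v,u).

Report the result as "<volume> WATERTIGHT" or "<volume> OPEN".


187.69 OPEN

Per-triangle v0·(v1×v2)/6:
  t1: +4.4940
  t2: +2.6989
  t3: +8.3045
  t4: +14.4961
  t5: +9.5465
  t6: +1.3867
  t7: +4.0260
  t8: +14.9227
  t9: +3.9691
  t10: +5.8602
  t11: -0.8265
  t12: +9.3918
  t13: +9.1479
  t14: +6.0650
  t15: +3.6709
  t16: +5.9432
  t17: +20.3662
  t18: +9.4108
  t19: +5.2413
  t20: +13.4193
  t21: +16.4262
  t22: +8.9106
  t23: +10.8232
Σ = +187.6946 → |volume| = 187.69

Directed edges: 69 total; 9 unmatched, e.g. (-3.18,-4.18,-4.86)→(-3.23,0.36,-3.99) → open.


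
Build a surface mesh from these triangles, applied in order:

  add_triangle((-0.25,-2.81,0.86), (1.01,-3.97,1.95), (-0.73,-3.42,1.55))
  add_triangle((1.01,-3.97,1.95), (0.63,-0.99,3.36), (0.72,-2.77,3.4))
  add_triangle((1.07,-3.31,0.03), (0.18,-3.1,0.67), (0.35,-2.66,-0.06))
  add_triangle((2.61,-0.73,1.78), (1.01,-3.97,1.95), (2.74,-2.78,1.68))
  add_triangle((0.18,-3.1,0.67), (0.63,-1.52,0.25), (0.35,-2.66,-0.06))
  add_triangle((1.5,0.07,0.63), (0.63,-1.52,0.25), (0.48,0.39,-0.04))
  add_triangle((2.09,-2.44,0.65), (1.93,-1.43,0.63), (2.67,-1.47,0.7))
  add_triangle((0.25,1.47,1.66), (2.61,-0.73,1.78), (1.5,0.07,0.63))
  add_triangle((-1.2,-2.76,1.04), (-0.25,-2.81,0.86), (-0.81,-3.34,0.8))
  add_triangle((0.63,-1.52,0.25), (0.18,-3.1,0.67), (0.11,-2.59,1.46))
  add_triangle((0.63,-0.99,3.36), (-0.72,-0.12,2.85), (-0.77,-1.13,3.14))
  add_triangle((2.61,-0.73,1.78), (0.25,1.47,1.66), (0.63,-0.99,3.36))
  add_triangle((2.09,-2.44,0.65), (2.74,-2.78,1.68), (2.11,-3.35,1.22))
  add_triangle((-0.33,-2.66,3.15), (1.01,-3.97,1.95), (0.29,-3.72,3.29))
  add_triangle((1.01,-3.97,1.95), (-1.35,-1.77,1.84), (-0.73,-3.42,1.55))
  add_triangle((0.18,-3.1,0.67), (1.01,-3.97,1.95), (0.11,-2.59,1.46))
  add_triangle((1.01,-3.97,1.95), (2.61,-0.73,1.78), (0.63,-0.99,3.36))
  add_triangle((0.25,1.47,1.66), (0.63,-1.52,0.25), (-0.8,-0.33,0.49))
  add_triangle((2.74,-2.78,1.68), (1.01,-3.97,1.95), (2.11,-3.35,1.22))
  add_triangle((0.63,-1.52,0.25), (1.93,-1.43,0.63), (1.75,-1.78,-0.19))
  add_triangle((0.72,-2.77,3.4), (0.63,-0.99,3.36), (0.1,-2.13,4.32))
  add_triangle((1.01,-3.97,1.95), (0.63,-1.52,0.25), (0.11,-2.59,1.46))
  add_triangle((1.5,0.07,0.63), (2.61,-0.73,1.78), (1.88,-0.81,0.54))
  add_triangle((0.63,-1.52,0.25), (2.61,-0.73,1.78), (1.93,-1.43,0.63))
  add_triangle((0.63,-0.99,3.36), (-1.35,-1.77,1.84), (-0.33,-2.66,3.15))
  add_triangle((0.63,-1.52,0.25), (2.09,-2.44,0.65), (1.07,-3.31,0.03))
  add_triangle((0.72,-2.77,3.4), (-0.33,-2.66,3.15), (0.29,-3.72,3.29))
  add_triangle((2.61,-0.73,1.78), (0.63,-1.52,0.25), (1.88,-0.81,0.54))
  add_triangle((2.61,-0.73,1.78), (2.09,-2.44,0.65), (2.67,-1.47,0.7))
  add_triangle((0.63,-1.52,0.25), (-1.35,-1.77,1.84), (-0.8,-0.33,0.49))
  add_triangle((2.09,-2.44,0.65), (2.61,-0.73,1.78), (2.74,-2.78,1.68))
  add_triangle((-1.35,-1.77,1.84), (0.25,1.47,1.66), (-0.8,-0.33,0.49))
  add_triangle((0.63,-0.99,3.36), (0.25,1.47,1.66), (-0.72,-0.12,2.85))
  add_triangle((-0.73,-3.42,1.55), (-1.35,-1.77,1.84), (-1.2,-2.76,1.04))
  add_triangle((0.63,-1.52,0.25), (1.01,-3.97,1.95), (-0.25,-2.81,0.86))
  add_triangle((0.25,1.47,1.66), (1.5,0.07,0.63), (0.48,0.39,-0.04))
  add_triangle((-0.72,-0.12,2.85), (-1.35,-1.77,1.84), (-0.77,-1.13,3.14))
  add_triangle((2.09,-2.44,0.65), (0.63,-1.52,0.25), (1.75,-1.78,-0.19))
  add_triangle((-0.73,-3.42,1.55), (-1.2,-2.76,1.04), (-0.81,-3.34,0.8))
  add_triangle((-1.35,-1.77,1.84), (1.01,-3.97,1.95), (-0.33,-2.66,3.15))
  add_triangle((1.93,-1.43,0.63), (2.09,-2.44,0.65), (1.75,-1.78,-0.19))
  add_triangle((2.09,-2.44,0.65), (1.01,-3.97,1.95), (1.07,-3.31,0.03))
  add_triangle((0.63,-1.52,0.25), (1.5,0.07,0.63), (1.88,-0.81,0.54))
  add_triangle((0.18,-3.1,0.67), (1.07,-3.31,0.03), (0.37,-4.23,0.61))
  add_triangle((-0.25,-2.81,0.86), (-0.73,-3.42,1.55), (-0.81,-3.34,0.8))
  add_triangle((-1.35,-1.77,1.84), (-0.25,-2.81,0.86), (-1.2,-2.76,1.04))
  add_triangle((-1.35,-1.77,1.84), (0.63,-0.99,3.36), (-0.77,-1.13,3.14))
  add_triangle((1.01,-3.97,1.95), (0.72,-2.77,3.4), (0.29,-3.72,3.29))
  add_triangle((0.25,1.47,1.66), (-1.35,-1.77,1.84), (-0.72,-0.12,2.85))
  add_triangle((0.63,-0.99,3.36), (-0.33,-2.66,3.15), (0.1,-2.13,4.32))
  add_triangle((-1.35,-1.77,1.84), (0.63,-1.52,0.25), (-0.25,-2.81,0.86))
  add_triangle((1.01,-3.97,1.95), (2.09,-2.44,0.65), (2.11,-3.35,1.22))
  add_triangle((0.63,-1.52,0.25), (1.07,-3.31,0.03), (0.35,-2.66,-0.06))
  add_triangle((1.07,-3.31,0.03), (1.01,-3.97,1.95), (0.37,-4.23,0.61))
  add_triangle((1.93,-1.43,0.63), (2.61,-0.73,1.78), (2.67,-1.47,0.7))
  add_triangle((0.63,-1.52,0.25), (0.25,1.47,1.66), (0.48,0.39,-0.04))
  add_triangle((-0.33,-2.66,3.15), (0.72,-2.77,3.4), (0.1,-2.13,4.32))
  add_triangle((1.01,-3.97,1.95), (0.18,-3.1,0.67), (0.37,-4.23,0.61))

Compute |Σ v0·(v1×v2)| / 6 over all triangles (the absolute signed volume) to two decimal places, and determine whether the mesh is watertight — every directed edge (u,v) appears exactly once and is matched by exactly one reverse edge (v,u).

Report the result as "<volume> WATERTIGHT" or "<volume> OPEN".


24.98 WATERTIGHT

Per-triangle v0·(v1×v2)/6:
  t1: +0.4679
  t2: +0.4812
  t3: +0.2187
  t4: +1.4073
  t5: -0.1698
  t6: +0.0949
  t7: -0.0545
  t8: +0.5804
  t9: -0.1462
  t10: -0.2503
  t11: +0.6915
  t12: +2.4902
  t13: +0.3379
  t14: +0.1738
  t15: +1.1823
  t16: +0.3853
  t17: +4.2540
  t18: -0.5462
  t19: +0.8340
  t20: -0.2648
  t21: +0.7426
  t22: -0.1501
  t23: +0.2066
  t24: -0.3316
  t25: +1.0109
  t26: -0.1216
  t27: +0.5658
  t28: +0.4116
  t29: +0.6608
  t30: +0.1376
  t31: +0.5269
  t32: +0.4779
  t33: +1.3515
  t34: +0.4782
  t35: +0.4008
  t36: +0.2310
  t37: +0.4382
  t38: +0.1957
  t39: +0.2369
  t40: +1.5494
  t41: +0.2133
  t42: +1.4687
  t43: -0.0934
  t44: -0.0939
  t45: +0.1652
  t46: -0.4713
  t47: +0.7399
  t48: +0.9006
  t49: +0.1093
  t50: -0.2467
  t51: -0.3451
  t52: +0.0428
  t53: -0.0600
  t54: +0.9670
  t55: -0.2182
  t56: -0.3039
  t57: +0.8283
  t58: +0.1927
Σ = +24.9821 → |volume| = 24.98

Directed edges: 174 total, each appears once with its reverse present → watertight.


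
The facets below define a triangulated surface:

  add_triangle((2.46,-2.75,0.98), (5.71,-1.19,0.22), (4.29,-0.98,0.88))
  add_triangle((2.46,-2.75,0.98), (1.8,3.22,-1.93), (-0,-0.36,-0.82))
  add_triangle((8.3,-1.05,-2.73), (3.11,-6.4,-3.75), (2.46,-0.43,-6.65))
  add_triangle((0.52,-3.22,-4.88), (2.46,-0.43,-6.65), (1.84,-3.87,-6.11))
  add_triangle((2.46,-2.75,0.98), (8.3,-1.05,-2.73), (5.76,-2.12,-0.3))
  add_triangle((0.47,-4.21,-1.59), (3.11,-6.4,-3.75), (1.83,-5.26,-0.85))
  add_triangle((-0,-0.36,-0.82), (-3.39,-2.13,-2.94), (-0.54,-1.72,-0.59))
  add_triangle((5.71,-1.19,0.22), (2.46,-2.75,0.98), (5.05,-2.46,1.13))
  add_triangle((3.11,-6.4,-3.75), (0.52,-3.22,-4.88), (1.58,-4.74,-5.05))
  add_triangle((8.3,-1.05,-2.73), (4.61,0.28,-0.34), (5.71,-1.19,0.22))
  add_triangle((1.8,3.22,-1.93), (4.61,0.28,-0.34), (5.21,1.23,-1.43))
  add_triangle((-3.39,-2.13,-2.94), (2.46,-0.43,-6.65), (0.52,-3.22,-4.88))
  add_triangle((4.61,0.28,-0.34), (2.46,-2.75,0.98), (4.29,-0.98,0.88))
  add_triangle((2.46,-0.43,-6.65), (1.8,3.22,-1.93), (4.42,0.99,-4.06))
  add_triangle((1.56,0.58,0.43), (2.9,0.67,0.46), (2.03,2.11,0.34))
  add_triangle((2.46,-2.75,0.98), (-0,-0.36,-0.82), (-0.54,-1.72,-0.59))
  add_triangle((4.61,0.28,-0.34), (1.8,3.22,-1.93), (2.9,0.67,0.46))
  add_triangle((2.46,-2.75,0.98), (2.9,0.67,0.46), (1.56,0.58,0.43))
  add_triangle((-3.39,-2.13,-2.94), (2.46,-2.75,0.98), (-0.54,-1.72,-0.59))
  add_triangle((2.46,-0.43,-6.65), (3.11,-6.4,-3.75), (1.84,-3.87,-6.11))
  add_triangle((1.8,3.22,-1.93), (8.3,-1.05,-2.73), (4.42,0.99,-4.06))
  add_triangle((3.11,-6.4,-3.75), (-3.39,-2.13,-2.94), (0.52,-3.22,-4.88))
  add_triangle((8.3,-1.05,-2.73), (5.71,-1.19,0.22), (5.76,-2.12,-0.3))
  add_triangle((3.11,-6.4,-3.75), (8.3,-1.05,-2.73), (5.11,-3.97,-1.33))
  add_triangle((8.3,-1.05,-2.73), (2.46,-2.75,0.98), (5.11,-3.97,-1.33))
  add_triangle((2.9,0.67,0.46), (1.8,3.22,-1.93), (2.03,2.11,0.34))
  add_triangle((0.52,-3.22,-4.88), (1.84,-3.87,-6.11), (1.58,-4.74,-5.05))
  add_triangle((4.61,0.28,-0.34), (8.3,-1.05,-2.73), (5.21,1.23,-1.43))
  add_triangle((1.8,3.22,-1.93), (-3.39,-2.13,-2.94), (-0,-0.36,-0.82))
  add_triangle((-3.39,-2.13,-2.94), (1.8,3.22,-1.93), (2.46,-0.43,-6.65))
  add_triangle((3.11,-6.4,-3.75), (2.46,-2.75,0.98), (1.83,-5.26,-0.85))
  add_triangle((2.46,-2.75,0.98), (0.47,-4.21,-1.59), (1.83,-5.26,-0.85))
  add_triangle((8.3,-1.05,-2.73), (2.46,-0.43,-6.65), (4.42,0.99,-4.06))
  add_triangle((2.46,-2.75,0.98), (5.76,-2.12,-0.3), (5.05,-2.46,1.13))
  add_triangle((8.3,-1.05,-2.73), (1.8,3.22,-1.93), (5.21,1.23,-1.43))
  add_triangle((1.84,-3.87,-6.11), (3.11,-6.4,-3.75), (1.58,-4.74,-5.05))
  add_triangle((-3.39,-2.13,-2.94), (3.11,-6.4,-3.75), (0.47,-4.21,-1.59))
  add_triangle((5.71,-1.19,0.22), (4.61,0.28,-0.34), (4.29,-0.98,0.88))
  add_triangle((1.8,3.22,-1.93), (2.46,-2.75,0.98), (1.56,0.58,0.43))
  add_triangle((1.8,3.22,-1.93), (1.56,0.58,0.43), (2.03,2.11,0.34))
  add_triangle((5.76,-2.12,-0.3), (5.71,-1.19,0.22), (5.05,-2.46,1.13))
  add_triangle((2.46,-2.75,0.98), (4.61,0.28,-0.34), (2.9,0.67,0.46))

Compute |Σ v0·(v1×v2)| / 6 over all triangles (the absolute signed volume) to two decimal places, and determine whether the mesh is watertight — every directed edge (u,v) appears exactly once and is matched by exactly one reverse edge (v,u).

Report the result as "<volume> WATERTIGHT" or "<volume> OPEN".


192.42 OPEN

Per-triangle v0·(v1×v2)/6:
  t1: +1.4494
  t2: -2.1498
  t3: +48.0841
  t4: +3.5971
  t5: +1.9360
  t6: +3.0727
  t7: -0.6149
  t8: -0.8059
  t9: +0.2231
  t10: +3.2663
  t11: +1.2379
  t12: +11.6505
  t13: -1.5582
  t14: +9.3102
  t15: +0.1429
  t16: -0.7259
  t17: +2.2926
  t18: +0.3554
  t19: +0.6045
  t20: +9.5030
  t21: +9.5626
  t22: +12.2430
  t23: +3.0066
  t24: +15.4524
  t25: +7.0423
  t26: +1.7816
  t27: +1.4983
  t28: +2.7353
  t29: -1.6779
  t30: +14.2640
  t31: +4.6821
  t32: +0.0433
  t33: +12.9453
  t34: +1.8271
  t35: +4.8492
  t36: +2.8663
  t37: +6.9824
  t38: +0.8016
  t39: -2.1114
  t40: -0.7093
  t41: +1.5178
  t42: +1.9419
Σ = +192.4152 → |volume| = 192.42

Directed edges: 126 total; 6 unmatched, e.g. (-3.39,-2.13,-2.94)→(2.46,-2.75,0.98) → open.


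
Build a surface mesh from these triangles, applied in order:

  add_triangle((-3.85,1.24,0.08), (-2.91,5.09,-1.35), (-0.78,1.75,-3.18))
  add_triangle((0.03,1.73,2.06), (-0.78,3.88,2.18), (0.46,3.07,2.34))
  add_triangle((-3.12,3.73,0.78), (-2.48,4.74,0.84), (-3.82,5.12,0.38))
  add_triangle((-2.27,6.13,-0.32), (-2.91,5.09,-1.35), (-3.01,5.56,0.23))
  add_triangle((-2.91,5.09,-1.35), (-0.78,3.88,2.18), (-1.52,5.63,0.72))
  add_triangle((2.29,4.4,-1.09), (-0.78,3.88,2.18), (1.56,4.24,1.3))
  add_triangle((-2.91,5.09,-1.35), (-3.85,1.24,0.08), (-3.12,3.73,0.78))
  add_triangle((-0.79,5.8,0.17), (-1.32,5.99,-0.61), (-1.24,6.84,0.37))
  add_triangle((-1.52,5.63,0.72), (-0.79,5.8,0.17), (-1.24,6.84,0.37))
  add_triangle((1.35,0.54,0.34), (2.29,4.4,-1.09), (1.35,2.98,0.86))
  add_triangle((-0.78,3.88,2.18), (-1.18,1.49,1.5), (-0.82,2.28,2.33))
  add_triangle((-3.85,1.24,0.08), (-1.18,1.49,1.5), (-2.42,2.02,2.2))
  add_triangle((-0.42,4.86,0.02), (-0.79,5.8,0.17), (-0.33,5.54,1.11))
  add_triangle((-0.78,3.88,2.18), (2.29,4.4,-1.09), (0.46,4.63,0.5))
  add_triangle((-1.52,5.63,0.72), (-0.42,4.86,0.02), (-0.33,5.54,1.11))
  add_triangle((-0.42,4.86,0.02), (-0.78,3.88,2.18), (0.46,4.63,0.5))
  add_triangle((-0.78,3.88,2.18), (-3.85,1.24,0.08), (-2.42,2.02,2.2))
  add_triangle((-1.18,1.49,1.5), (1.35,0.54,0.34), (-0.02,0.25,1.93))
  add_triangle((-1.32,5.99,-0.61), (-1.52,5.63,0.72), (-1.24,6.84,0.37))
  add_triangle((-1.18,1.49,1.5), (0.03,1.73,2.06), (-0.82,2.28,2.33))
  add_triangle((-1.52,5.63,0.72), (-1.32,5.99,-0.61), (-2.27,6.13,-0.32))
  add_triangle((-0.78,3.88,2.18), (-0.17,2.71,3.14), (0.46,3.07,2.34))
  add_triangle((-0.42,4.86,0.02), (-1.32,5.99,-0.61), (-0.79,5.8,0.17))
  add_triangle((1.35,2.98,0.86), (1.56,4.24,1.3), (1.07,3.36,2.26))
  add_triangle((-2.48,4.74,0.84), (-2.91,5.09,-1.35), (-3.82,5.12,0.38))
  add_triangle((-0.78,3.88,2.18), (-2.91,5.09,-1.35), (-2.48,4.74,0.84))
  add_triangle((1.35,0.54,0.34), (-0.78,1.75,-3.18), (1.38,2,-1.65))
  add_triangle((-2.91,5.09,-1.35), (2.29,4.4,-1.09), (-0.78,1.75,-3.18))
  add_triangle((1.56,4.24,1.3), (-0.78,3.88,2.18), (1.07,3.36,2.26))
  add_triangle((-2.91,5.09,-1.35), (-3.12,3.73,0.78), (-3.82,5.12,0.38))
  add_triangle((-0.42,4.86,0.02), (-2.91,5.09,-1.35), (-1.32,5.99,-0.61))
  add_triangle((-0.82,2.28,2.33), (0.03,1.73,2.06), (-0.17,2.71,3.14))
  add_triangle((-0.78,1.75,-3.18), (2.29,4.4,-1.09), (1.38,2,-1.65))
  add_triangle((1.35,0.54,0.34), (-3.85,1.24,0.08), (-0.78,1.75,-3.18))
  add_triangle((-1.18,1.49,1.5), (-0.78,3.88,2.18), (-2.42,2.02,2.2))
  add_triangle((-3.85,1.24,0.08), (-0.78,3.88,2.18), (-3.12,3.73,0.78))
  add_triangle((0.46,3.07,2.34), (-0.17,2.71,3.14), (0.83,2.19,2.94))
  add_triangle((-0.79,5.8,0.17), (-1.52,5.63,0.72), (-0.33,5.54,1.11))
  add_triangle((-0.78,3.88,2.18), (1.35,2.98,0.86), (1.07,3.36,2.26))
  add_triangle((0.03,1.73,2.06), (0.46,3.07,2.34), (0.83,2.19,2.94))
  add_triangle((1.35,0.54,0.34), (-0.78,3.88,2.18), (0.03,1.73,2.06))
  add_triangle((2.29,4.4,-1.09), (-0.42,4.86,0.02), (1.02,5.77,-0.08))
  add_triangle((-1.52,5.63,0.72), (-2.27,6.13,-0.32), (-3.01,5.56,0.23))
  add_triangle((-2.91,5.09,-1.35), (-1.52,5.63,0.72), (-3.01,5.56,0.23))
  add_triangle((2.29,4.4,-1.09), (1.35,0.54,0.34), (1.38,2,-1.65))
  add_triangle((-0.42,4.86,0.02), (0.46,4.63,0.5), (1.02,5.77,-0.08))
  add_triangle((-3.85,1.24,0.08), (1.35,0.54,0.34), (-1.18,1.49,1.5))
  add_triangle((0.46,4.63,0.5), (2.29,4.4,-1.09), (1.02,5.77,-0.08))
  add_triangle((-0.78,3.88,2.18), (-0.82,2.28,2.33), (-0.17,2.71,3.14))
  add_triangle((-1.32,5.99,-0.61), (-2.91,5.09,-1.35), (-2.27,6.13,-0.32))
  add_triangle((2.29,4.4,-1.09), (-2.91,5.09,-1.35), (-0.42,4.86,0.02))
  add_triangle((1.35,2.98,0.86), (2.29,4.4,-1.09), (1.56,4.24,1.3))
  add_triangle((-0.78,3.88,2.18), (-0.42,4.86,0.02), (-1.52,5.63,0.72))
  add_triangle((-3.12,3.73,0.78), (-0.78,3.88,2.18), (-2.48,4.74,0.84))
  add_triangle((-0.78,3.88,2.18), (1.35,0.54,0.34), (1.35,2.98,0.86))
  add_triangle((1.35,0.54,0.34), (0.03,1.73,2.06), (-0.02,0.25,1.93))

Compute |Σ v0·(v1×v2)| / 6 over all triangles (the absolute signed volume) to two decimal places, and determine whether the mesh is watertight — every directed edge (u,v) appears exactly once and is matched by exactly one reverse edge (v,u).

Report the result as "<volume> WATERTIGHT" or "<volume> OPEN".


61.32 OPEN

Per-triangle v0·(v1×v2)/6:
  t1: +7.1604
  t2: -0.6076
  t3: +0.5940
  t4: +1.5985
  t5: +1.9242
  t6: +3.3352
  t7: +4.3721
  t8: +0.3168
  t9: +0.0420
  t10: +1.3227
  t11: +0.4422
  t12: -0.3565
  t13: +0.2719
  t14: +1.1102
  t15: -0.9941
  t16: +1.6809
  t17: +3.2831
  t18: -0.7499
  t19: +0.6426
  t20: +0.0659
  t21: +1.1019
  t22: +0.9775
  t23: +0.2434
  t24: +0.2141
  t25: +1.9274
  t26: +1.9329
  t27: +0.0453
  t28: +11.0861
  t29: +1.8022
  t30: +0.1159
  t31: -0.3788
  t32: -0.0025
  t33: +2.1145
  t34: -2.3532
  t35: +0.2568
  t36: +2.1184
  t37: +0.6504
  t38: +0.9177
  t39: -1.3882
  t40: -0.3394
  t41: +1.0173
  t42: +1.1387
  t43: +1.2854
  t44: -2.1398
  t45: +1.0229
  t46: +0.6639
  t47: -0.6608
  t48: +0.4657
  t49: +0.6325
  t50: +1.3063
  t51: +5.1823
  t52: +0.4116
  t53: +1.5605
  t54: +1.4951
  t55: +0.8142
  t56: +0.6288
Σ = +61.3215 → |volume| = 61.32

Directed edges: 168 total; 6 unmatched, e.g. (-0.02,0.25,1.93)→(-1.18,1.49,1.5) → open.
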